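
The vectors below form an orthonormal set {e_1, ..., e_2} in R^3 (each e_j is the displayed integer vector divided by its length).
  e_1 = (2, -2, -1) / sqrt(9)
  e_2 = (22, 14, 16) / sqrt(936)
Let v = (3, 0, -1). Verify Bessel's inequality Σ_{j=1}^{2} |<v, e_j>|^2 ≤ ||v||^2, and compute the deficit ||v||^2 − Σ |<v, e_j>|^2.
Σ |<v, e_j>|^2 = 211/26; ||v||^2 = 10; deficit = 49/26

Write each e_j = u_j / sqrt(<u_j, u_j>) where u_j is the displayed integer vector. Then <v, e_j> = <v, u_j> / sqrt(<u_j, u_j>), so |<v, e_j>|^2 = <v, u_j>^2 / <u_j, u_j>.
Coefficients: <v, e_1> = 7/sqrt(9), <v, e_2> = 50/sqrt(936).
Square and sum: Σ |<v, e_j>|^2 = 211/26.
Compute ||v||^2 = v·v = 10.
Deficit = 10 − 211/26 = 49/26 ≥ 0, confirming Bessel's inequality. (The deficit equals ||v − Σ <v,e_j> e_j||^2, the squared distance from v to span{e_j}.)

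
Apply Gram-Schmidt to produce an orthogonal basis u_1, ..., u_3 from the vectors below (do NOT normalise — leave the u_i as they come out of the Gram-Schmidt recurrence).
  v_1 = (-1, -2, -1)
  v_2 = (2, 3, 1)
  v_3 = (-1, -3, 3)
Orthogonal basis:
  u_1 = (-1, -2, -1)
  u_2 = (1/2, 0, -1/2)
  u_3 = (5/3, -5/3, 5/3)

Apply the Gram-Schmidt recurrence
  u_1 = v_1
  u_i = v_i − Σ_{j<i} ((v_i · u_j) / (u_j · u_j)) · u_j.

Step by step this gives:
  u_1 = (-1, -2, -1)
  u_2 = (1/2, 0, -1/2)
  u_3 = (5/3, -5/3, 5/3)

Orthogonality check:
  u_2 · u_1 = 0 (should be 0)
  u_3 · u_1 = 0 (should be 0)
  u_3 · u_2 = 0 (should be 0)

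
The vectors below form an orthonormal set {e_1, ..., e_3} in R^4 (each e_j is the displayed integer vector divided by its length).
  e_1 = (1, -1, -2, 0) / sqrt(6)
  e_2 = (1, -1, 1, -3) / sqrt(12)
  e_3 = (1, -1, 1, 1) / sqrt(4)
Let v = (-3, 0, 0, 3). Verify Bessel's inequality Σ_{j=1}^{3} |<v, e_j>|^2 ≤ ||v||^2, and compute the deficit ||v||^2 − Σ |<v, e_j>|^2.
Σ |<v, e_j>|^2 = 27/2; ||v||^2 = 18; deficit = 9/2

Write each e_j = u_j / sqrt(<u_j, u_j>) where u_j is the displayed integer vector. Then <v, e_j> = <v, u_j> / sqrt(<u_j, u_j>), so |<v, e_j>|^2 = <v, u_j>^2 / <u_j, u_j>.
Coefficients: <v, e_1> = -3/sqrt(6), <v, e_2> = -12/sqrt(12), <v, e_3> = 0/sqrt(4).
Square and sum: Σ |<v, e_j>|^2 = 27/2.
Compute ||v||^2 = v·v = 18.
Deficit = 18 − 27/2 = 9/2 ≥ 0, confirming Bessel's inequality. (The deficit equals ||v − Σ <v,e_j> e_j||^2, the squared distance from v to span{e_j}.)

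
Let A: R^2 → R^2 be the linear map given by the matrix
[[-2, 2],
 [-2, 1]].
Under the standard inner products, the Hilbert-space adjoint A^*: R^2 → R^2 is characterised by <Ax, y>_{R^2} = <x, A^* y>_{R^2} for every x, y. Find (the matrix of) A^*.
A^* = A^T =
[[-2, -2],
 [2, 1]]

For real matrices with standard dot products, the defining identity <Ax, y> = <x, A^* y> gives (Ax)^T y = x^T (A^*) y, i.e. x^T A^T y = x^T (A^*) y. Since this holds for all x, y, we must have A^* = A^T. Therefore
A^* =
[[-2, -2],
 [2, 1]].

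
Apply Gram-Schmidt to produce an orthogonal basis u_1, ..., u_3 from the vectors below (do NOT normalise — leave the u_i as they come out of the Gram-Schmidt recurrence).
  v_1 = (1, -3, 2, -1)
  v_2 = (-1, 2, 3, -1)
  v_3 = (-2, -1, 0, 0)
Orthogonal basis:
  u_1 = (1, -3, 2, -1)
  u_2 = (-1, 2, 3, -1)
  u_3 = (-31/15, -4/5, -2/15, 1/15)

Apply the Gram-Schmidt recurrence
  u_1 = v_1
  u_i = v_i − Σ_{j<i} ((v_i · u_j) / (u_j · u_j)) · u_j.

Step by step this gives:
  u_1 = (1, -3, 2, -1)
  u_2 = (-1, 2, 3, -1)
  u_3 = (-31/15, -4/5, -2/15, 1/15)

Orthogonality check:
  u_2 · u_1 = 0 (should be 0)
  u_3 · u_1 = 0 (should be 0)
  u_3 · u_2 = 0 (should be 0)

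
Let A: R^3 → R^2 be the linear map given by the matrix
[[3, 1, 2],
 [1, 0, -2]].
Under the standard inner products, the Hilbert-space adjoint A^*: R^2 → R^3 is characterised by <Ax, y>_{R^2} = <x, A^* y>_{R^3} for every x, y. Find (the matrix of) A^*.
A^* = A^T =
[[3, 1],
 [1, 0],
 [2, -2]]

For real matrices with standard dot products, the defining identity <Ax, y> = <x, A^* y> gives (Ax)^T y = x^T (A^*) y, i.e. x^T A^T y = x^T (A^*) y. Since this holds for all x, y, we must have A^* = A^T. Therefore
A^* =
[[3, 1],
 [1, 0],
 [2, -2]].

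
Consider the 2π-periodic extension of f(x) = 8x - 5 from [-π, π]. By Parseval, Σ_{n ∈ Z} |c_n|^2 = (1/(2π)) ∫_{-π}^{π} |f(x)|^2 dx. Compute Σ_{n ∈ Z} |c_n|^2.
Σ |c_n|^2 = 64π^2/3 + 25

Expand and integrate term by term over [-π, π]:
  ∫ (8x)^2 dx = 64·(2π^3/3); ∫ 2·8·(-5)·x dx = 0 (odd integrand); ∫ (-5)^2 dx = 25·2π.
So (1/(2π)) ∫_{-π}^{π} (8x - 5)^2 dx = 64π^2/3 + 25 = 64π^2/3 + 25.
Parseval ⇒ Σ |c_n|^2 = 64π^2/3 + 25.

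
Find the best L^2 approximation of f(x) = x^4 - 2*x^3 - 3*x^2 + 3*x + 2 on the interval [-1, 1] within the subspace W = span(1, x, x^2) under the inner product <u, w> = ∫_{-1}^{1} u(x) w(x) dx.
g(x) = -15*x^2/7 + 9*x/5 + 67/35

The best approximation g ∈ W is the orthogonal projection of f onto W. Writing g = a_0 + a_1 x + a_2 x^2, the coefficients solve the normal equations G · a = b where
  G_{ij} = <φ_i, φ_j> and b_i = <f, φ_i>, with φ_0 = 1, φ_1 = x, φ_2 = x^2.
G =
  [2, 0, 2/3]
  [0, 2/3, 0]
  [2/3, 0, 2/5],
b = (12/5, 6/5, 44/105).
Solving gives a_0 = 67/35, a_1 = 9/5, a_2 = -15/7, so
  g(x) = -15*x^2/7 + 9*x/5 + 67/35.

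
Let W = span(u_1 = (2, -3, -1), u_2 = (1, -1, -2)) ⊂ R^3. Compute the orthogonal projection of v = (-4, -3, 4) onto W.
proj_W(v) = (-3/7, -6/7, 33/7)

Set up U = [u_1 | ... | u_2] ∈ R^(3×2). The projector onto W = col(U) is P = U (U^T U)^(-1) U^T.
Compute U^T U =
  [14, 7]
  [7, 6],
and U^T v = (-3, -9).
Solve U^T U · c = U^T v for the coefficients: c = (9/7, -3). The projection is proj_W(v) = U c.
Check: (v - proj_W(v)) · u_1 = 0  (should be 0).
Check: (v - proj_W(v)) · u_2 = 0  (should be 0).
Result: proj_W(v) = (-3/7, -6/7, 33/7).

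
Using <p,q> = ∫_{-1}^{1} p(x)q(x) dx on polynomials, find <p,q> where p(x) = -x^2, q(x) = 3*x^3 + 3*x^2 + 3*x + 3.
<p,q> = -16/5

Expand the product: p(x)·q(x) = -3*x^5 - 3*x^4 - 3*x^3 - 3*x^2.
∫_{-1}^{1} of each monomial x^k gives [2/(k+1) if k even, 0 if k odd]. Integrating term-by-term (or equivalently evaluating the antiderivative F(x) = -x^6/2 - 3*x^5/5 - 3*x^4/4 - x^3 at the endpoints):
  F(1) − F(−1) = -57/20 − (7/20) = -16/5.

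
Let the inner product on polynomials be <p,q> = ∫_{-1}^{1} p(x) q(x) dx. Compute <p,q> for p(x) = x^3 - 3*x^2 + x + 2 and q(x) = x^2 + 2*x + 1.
<p,q> = 64/15

Expand the product: p(x)·q(x) = x^5 - x^4 - 4*x^3 + x^2 + 5*x + 2.
∫_{-1}^{1} of each monomial x^k gives [2/(k+1) if k even, 0 if k odd]. Integrating term-by-term (or equivalently evaluating the antiderivative F(x) = x^6/6 - x^5/5 - x^4 + x^3/3 + 5*x^2/2 + 2*x at the endpoints):
  F(1) − F(−1) = 19/5 − (-7/15) = 64/15.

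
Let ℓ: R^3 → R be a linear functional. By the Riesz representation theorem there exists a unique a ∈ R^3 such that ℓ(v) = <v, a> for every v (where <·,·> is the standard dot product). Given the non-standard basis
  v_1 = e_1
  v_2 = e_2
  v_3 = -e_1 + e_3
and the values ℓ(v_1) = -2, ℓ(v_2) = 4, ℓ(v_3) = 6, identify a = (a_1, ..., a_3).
a = (-2, 4, 4)

Write a = (a_1, ..., a_3) in the standard basis. For each basis vector v_i, ℓ(v_i) = <v_i, a> is a linear equation in the a_j's. Collect the n equations into a matrix system V a = ℓ, where row i of V is v_i (expressed in the standard basis). Since V is invertible (lower-triangular with 1s on the diagonal, up to permutation), solve by back-substitution:
  V =
[[1, 0, 0],
 [0, 1, 0],
 [-1, 0, 1]]
  V a = (-2, 4, 6)
Solving gives a = (-2, 4, 4).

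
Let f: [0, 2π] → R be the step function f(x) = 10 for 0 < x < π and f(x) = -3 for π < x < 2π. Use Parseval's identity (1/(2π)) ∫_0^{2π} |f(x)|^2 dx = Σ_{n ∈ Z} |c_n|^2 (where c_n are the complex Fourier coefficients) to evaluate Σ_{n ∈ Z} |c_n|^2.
Σ |c_n|^2 = 109/2

Parseval equates the L^2 energy of f (normalised by 1/(2π)) with the ℓ^2 sum of its Fourier coefficients: (1/(2π)) ∫_0^{2π} |f|^2 = Σ |c_n|^2.
Compute the left side: (1/(2π)) [∫_0^π 10^2 dx + ∫_π^{2π} (-3)^2 dx] = (1/(2π)) · (100π + 9π) = (100 + 9)/2 = 109/2.
So Σ_{n ∈ Z} |c_n|^2 = 109/2.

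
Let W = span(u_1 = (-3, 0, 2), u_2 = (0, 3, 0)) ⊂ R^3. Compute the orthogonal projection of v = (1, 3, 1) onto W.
proj_W(v) = (3/13, 3, -2/13)

Set up U = [u_1 | ... | u_2] ∈ R^(3×2). The projector onto W = col(U) is P = U (U^T U)^(-1) U^T.
Compute U^T U =
  [13, 0]
  [0, 9],
and U^T v = (-1, 9).
Solve U^T U · c = U^T v for the coefficients: c = (-1/13, 1). The projection is proj_W(v) = U c.
Check: (v - proj_W(v)) · u_1 = 0  (should be 0).
Check: (v - proj_W(v)) · u_2 = 0  (should be 0).
Result: proj_W(v) = (3/13, 3, -2/13).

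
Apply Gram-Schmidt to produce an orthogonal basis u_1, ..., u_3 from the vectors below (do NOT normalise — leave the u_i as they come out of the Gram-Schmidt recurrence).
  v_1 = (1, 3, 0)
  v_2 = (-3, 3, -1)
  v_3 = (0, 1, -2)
Orthogonal basis:
  u_1 = (1, 3, 0)
  u_2 = (-18/5, 6/5, -1)
  u_3 = (69/154, -23/154, -138/77)

Apply the Gram-Schmidt recurrence
  u_1 = v_1
  u_i = v_i − Σ_{j<i} ((v_i · u_j) / (u_j · u_j)) · u_j.

Step by step this gives:
  u_1 = (1, 3, 0)
  u_2 = (-18/5, 6/5, -1)
  u_3 = (69/154, -23/154, -138/77)

Orthogonality check:
  u_2 · u_1 = 0 (should be 0)
  u_3 · u_1 = 0 (should be 0)
  u_3 · u_2 = 0 (should be 0)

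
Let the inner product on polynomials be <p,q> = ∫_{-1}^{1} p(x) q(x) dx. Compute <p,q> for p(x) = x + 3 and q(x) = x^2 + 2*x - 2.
<p,q> = -26/3

Expand the product: p(x)·q(x) = x^3 + 5*x^2 + 4*x - 6.
∫_{-1}^{1} of each monomial x^k gives [2/(k+1) if k even, 0 if k odd]. Integrating term-by-term (or equivalently evaluating the antiderivative F(x) = x^4/4 + 5*x^3/3 + 2*x^2 - 6*x at the endpoints):
  F(1) − F(−1) = -25/12 − (79/12) = -26/3.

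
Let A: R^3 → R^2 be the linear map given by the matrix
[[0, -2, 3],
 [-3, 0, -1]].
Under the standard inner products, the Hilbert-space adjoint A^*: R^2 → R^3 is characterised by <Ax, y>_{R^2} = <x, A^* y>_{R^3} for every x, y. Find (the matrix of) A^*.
A^* = A^T =
[[0, -3],
 [-2, 0],
 [3, -1]]

For real matrices with standard dot products, the defining identity <Ax, y> = <x, A^* y> gives (Ax)^T y = x^T (A^*) y, i.e. x^T A^T y = x^T (A^*) y. Since this holds for all x, y, we must have A^* = A^T. Therefore
A^* =
[[0, -3],
 [-2, 0],
 [3, -1]].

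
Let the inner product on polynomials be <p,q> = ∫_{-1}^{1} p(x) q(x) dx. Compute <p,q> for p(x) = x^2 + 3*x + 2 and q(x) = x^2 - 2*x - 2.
<p,q> = -58/5

Expand the product: p(x)·q(x) = x^4 + x^3 - 6*x^2 - 10*x - 4.
∫_{-1}^{1} of each monomial x^k gives [2/(k+1) if k even, 0 if k odd]. Integrating term-by-term (or equivalently evaluating the antiderivative F(x) = x^5/5 + x^4/4 - 2*x^3 - 5*x^2 - 4*x at the endpoints):
  F(1) − F(−1) = -211/20 − (21/20) = -58/5.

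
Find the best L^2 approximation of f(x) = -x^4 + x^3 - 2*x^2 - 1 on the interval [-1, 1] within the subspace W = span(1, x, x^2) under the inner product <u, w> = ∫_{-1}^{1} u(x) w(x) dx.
g(x) = -20*x^2/7 + 3*x/5 - 32/35

The best approximation g ∈ W is the orthogonal projection of f onto W. Writing g = a_0 + a_1 x + a_2 x^2, the coefficients solve the normal equations G · a = b where
  G_{ij} = <φ_i, φ_j> and b_i = <f, φ_i>, with φ_0 = 1, φ_1 = x, φ_2 = x^2.
G =
  [2, 0, 2/3]
  [0, 2/3, 0]
  [2/3, 0, 2/5],
b = (-56/15, 2/5, -184/105).
Solving gives a_0 = -32/35, a_1 = 3/5, a_2 = -20/7, so
  g(x) = -20*x^2/7 + 3*x/5 - 32/35.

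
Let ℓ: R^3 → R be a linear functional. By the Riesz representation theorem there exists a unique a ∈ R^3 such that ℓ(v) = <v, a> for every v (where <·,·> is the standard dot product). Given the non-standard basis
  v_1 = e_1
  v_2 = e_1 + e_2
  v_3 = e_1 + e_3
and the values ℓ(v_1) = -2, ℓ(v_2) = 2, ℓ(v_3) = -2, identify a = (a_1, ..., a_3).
a = (-2, 4, 0)

Write a = (a_1, ..., a_3) in the standard basis. For each basis vector v_i, ℓ(v_i) = <v_i, a> is a linear equation in the a_j's. Collect the n equations into a matrix system V a = ℓ, where row i of V is v_i (expressed in the standard basis). Since V is invertible (lower-triangular with 1s on the diagonal, up to permutation), solve by back-substitution:
  V =
[[1, 0, 0],
 [1, 1, 0],
 [1, 0, 1]]
  V a = (-2, 2, -2)
Solving gives a = (-2, 4, 0).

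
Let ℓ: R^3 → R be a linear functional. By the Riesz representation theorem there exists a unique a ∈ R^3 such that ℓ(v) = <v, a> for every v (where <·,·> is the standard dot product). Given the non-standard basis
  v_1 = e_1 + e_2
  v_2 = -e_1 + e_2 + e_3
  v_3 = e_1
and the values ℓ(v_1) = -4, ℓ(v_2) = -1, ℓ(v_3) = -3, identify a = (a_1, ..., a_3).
a = (-3, -1, -3)

Write a = (a_1, ..., a_3) in the standard basis. For each basis vector v_i, ℓ(v_i) = <v_i, a> is a linear equation in the a_j's. Collect the n equations into a matrix system V a = ℓ, where row i of V is v_i (expressed in the standard basis). Since V is invertible (lower-triangular with 1s on the diagonal, up to permutation), solve by back-substitution:
  V =
[[1, 1, 0],
 [-1, 1, 1],
 [1, 0, 0]]
  V a = (-4, -1, -3)
Solving gives a = (-3, -1, -3).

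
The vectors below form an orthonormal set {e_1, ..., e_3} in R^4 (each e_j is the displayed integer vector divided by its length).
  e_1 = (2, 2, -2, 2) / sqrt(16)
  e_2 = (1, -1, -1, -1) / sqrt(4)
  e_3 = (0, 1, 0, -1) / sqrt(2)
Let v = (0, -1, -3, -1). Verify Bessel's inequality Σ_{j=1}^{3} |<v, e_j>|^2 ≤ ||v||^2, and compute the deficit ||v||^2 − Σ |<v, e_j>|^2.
Σ |<v, e_j>|^2 = 13/2; ||v||^2 = 11; deficit = 9/2

Write each e_j = u_j / sqrt(<u_j, u_j>) where u_j is the displayed integer vector. Then <v, e_j> = <v, u_j> / sqrt(<u_j, u_j>), so |<v, e_j>|^2 = <v, u_j>^2 / <u_j, u_j>.
Coefficients: <v, e_1> = 2/sqrt(16), <v, e_2> = 5/sqrt(4), <v, e_3> = 0/sqrt(2).
Square and sum: Σ |<v, e_j>|^2 = 13/2.
Compute ||v||^2 = v·v = 11.
Deficit = 11 − 13/2 = 9/2 ≥ 0, confirming Bessel's inequality. (The deficit equals ||v − Σ <v,e_j> e_j||^2, the squared distance from v to span{e_j}.)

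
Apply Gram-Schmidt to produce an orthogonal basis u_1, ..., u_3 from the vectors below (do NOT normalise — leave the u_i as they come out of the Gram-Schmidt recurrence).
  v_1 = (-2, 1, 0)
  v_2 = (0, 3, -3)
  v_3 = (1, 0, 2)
Orthogonal basis:
  u_1 = (-2, 1, 0)
  u_2 = (6/5, 12/5, -3)
  u_3 = (5/9, 10/9, 10/9)

Apply the Gram-Schmidt recurrence
  u_1 = v_1
  u_i = v_i − Σ_{j<i} ((v_i · u_j) / (u_j · u_j)) · u_j.

Step by step this gives:
  u_1 = (-2, 1, 0)
  u_2 = (6/5, 12/5, -3)
  u_3 = (5/9, 10/9, 10/9)

Orthogonality check:
  u_2 · u_1 = 0 (should be 0)
  u_3 · u_1 = 0 (should be 0)
  u_3 · u_2 = 0 (should be 0)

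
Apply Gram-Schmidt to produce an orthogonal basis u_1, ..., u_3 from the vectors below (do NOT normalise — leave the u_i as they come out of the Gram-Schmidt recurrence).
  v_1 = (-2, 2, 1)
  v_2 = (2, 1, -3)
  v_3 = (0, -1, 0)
Orthogonal basis:
  u_1 = (-2, 2, 1)
  u_2 = (8/9, 19/9, -22/9)
  u_3 = (-28/101, -16/101, -24/101)

Apply the Gram-Schmidt recurrence
  u_1 = v_1
  u_i = v_i − Σ_{j<i} ((v_i · u_j) / (u_j · u_j)) · u_j.

Step by step this gives:
  u_1 = (-2, 2, 1)
  u_2 = (8/9, 19/9, -22/9)
  u_3 = (-28/101, -16/101, -24/101)

Orthogonality check:
  u_2 · u_1 = 0 (should be 0)
  u_3 · u_1 = 0 (should be 0)
  u_3 · u_2 = 0 (should be 0)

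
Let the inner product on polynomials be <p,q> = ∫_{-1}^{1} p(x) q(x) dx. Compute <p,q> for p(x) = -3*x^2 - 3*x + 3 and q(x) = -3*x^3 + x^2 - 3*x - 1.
<p,q> = 32/5

Expand the product: p(x)·q(x) = 9*x^5 + 6*x^4 - 3*x^3 + 15*x^2 - 6*x - 3.
∫_{-1}^{1} of each monomial x^k gives [2/(k+1) if k even, 0 if k odd]. Integrating term-by-term (or equivalently evaluating the antiderivative F(x) = 3*x^6/2 + 6*x^5/5 - 3*x^4/4 + 5*x^3 - 3*x^2 - 3*x at the endpoints):
  F(1) − F(−1) = 19/20 − (-109/20) = 32/5.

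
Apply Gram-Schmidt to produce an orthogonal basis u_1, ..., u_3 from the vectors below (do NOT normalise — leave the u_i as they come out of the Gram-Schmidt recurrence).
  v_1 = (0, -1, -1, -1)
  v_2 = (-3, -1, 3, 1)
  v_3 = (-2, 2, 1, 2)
Orthogonal basis:
  u_1 = (0, -1, -1, -1)
  u_2 = (-3, -2, 2, 0)
  u_3 = (-22/17, 41/51, -58/51, 1/3)

Apply the Gram-Schmidt recurrence
  u_1 = v_1
  u_i = v_i − Σ_{j<i} ((v_i · u_j) / (u_j · u_j)) · u_j.

Step by step this gives:
  u_1 = (0, -1, -1, -1)
  u_2 = (-3, -2, 2, 0)
  u_3 = (-22/17, 41/51, -58/51, 1/3)

Orthogonality check:
  u_2 · u_1 = 0 (should be 0)
  u_3 · u_1 = 0 (should be 0)
  u_3 · u_2 = 0 (should be 0)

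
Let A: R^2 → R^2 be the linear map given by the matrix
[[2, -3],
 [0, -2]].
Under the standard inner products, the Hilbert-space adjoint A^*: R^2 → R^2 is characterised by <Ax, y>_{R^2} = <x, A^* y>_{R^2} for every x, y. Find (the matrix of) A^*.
A^* = A^T =
[[2, 0],
 [-3, -2]]

For real matrices with standard dot products, the defining identity <Ax, y> = <x, A^* y> gives (Ax)^T y = x^T (A^*) y, i.e. x^T A^T y = x^T (A^*) y. Since this holds for all x, y, we must have A^* = A^T. Therefore
A^* =
[[2, 0],
 [-3, -2]].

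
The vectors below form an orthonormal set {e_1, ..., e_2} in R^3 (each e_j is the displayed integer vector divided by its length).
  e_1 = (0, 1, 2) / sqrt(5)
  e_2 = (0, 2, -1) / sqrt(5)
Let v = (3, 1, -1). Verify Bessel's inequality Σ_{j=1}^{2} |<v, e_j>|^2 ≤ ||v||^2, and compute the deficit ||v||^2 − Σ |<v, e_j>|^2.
Σ |<v, e_j>|^2 = 2; ||v||^2 = 11; deficit = 9

Write each e_j = u_j / sqrt(<u_j, u_j>) where u_j is the displayed integer vector. Then <v, e_j> = <v, u_j> / sqrt(<u_j, u_j>), so |<v, e_j>|^2 = <v, u_j>^2 / <u_j, u_j>.
Coefficients: <v, e_1> = -1/sqrt(5), <v, e_2> = 3/sqrt(5).
Square and sum: Σ |<v, e_j>|^2 = 2.
Compute ||v||^2 = v·v = 11.
Deficit = 11 − 2 = 9 ≥ 0, confirming Bessel's inequality. (The deficit equals ||v − Σ <v,e_j> e_j||^2, the squared distance from v to span{e_j}.)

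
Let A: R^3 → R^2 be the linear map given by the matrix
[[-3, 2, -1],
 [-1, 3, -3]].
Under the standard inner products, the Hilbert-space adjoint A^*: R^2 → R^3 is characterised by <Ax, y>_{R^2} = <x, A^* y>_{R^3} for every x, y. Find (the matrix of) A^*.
A^* = A^T =
[[-3, -1],
 [2, 3],
 [-1, -3]]

For real matrices with standard dot products, the defining identity <Ax, y> = <x, A^* y> gives (Ax)^T y = x^T (A^*) y, i.e. x^T A^T y = x^T (A^*) y. Since this holds for all x, y, we must have A^* = A^T. Therefore
A^* =
[[-3, -1],
 [2, 3],
 [-1, -3]].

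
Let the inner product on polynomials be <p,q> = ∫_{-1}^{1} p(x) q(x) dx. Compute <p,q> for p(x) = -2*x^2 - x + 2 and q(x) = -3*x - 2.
<p,q> = -10/3

Expand the product: p(x)·q(x) = 6*x^3 + 7*x^2 - 4*x - 4.
∫_{-1}^{1} of each monomial x^k gives [2/(k+1) if k even, 0 if k odd]. Integrating term-by-term (or equivalently evaluating the antiderivative F(x) = 3*x^4/2 + 7*x^3/3 - 2*x^2 - 4*x at the endpoints):
  F(1) − F(−1) = -13/6 − (7/6) = -10/3.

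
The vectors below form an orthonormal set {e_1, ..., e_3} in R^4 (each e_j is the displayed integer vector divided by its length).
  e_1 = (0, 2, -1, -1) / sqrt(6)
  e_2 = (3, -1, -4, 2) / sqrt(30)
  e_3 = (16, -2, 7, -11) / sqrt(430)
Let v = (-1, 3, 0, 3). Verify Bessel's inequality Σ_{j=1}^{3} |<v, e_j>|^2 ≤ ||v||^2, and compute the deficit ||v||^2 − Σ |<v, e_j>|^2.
Σ |<v, e_j>|^2 = 367/43; ||v||^2 = 19; deficit = 450/43

Write each e_j = u_j / sqrt(<u_j, u_j>) where u_j is the displayed integer vector. Then <v, e_j> = <v, u_j> / sqrt(<u_j, u_j>), so |<v, e_j>|^2 = <v, u_j>^2 / <u_j, u_j>.
Coefficients: <v, e_1> = 3/sqrt(6), <v, e_2> = 0/sqrt(30), <v, e_3> = -55/sqrt(430).
Square and sum: Σ |<v, e_j>|^2 = 367/43.
Compute ||v||^2 = v·v = 19.
Deficit = 19 − 367/43 = 450/43 ≥ 0, confirming Bessel's inequality. (The deficit equals ||v − Σ <v,e_j> e_j||^2, the squared distance from v to span{e_j}.)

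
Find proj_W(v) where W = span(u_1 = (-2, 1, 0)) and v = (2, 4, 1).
proj_W(v) = (0, 0, 0)

Set up U = [u_1 | ... | u_1] ∈ R^(3×1). The projector onto W = col(U) is P = U (U^T U)^(-1) U^T.
Compute U^T U =
  [5],
and U^T v = (0).
Solve U^T U · c = U^T v for the coefficients: c = (0). The projection is proj_W(v) = U c.
Check: (v - proj_W(v)) · u_1 = 0  (should be 0).
Result: proj_W(v) = (0, 0, 0).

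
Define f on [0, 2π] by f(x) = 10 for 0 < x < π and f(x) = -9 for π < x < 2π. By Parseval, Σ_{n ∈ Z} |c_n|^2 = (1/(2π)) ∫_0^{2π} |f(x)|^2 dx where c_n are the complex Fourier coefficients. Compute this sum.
Σ |c_n|^2 = 181/2

Parseval equates the L^2 energy of f (normalised by 1/(2π)) with the ℓ^2 sum of its Fourier coefficients: (1/(2π)) ∫_0^{2π} |f|^2 = Σ |c_n|^2.
Compute the left side: (1/(2π)) [∫_0^π 10^2 dx + ∫_π^{2π} (-9)^2 dx] = (1/(2π)) · (100π + 81π) = (100 + 81)/2 = 181/2.
So Σ_{n ∈ Z} |c_n|^2 = 181/2.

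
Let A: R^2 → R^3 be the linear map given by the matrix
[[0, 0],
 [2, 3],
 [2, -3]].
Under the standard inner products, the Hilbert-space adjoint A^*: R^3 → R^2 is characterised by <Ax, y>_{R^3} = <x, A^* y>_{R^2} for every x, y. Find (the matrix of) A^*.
A^* = A^T =
[[0, 2, 2],
 [0, 3, -3]]

For real matrices with standard dot products, the defining identity <Ax, y> = <x, A^* y> gives (Ax)^T y = x^T (A^*) y, i.e. x^T A^T y = x^T (A^*) y. Since this holds for all x, y, we must have A^* = A^T. Therefore
A^* =
[[0, 2, 2],
 [0, 3, -3]].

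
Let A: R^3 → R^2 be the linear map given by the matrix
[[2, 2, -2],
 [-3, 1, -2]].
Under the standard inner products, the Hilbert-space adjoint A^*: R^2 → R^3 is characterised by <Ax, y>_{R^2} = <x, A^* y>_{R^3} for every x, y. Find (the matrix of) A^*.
A^* = A^T =
[[2, -3],
 [2, 1],
 [-2, -2]]

For real matrices with standard dot products, the defining identity <Ax, y> = <x, A^* y> gives (Ax)^T y = x^T (A^*) y, i.e. x^T A^T y = x^T (A^*) y. Since this holds for all x, y, we must have A^* = A^T. Therefore
A^* =
[[2, -3],
 [2, 1],
 [-2, -2]].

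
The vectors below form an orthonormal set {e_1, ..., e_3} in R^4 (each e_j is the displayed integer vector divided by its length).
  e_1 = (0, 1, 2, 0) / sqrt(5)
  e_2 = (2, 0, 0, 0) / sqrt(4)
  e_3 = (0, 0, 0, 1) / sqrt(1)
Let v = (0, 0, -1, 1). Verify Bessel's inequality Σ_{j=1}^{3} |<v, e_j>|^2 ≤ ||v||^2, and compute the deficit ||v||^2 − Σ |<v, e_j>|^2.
Σ |<v, e_j>|^2 = 9/5; ||v||^2 = 2; deficit = 1/5

Write each e_j = u_j / sqrt(<u_j, u_j>) where u_j is the displayed integer vector. Then <v, e_j> = <v, u_j> / sqrt(<u_j, u_j>), so |<v, e_j>|^2 = <v, u_j>^2 / <u_j, u_j>.
Coefficients: <v, e_1> = -2/sqrt(5), <v, e_2> = 0/sqrt(4), <v, e_3> = 1/sqrt(1).
Square and sum: Σ |<v, e_j>|^2 = 9/5.
Compute ||v||^2 = v·v = 2.
Deficit = 2 − 9/5 = 1/5 ≥ 0, confirming Bessel's inequality. (The deficit equals ||v − Σ <v,e_j> e_j||^2, the squared distance from v to span{e_j}.)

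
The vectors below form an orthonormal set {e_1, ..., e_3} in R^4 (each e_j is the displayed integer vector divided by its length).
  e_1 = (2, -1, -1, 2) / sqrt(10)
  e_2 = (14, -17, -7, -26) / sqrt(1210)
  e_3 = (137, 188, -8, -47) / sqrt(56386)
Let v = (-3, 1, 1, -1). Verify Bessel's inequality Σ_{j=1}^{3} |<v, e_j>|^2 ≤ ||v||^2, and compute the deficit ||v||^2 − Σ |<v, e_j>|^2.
Σ |<v, e_j>|^2 = 2778/233; ||v||^2 = 12; deficit = 18/233

Write each e_j = u_j / sqrt(<u_j, u_j>) where u_j is the displayed integer vector. Then <v, e_j> = <v, u_j> / sqrt(<u_j, u_j>), so |<v, e_j>|^2 = <v, u_j>^2 / <u_j, u_j>.
Coefficients: <v, e_1> = -10/sqrt(10), <v, e_2> = -40/sqrt(1210), <v, e_3> = -184/sqrt(56386).
Square and sum: Σ |<v, e_j>|^2 = 2778/233.
Compute ||v||^2 = v·v = 12.
Deficit = 12 − 2778/233 = 18/233 ≥ 0, confirming Bessel's inequality. (The deficit equals ||v − Σ <v,e_j> e_j||^2, the squared distance from v to span{e_j}.)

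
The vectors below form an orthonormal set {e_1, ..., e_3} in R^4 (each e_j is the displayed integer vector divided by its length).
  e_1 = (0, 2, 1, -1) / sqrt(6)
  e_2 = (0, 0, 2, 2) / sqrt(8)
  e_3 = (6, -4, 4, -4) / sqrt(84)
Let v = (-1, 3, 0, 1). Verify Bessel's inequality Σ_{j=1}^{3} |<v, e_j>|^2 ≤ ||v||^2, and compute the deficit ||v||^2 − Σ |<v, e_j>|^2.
Σ |<v, e_j>|^2 = 73/7; ||v||^2 = 11; deficit = 4/7

Write each e_j = u_j / sqrt(<u_j, u_j>) where u_j is the displayed integer vector. Then <v, e_j> = <v, u_j> / sqrt(<u_j, u_j>), so |<v, e_j>|^2 = <v, u_j>^2 / <u_j, u_j>.
Coefficients: <v, e_1> = 5/sqrt(6), <v, e_2> = 2/sqrt(8), <v, e_3> = -22/sqrt(84).
Square and sum: Σ |<v, e_j>|^2 = 73/7.
Compute ||v||^2 = v·v = 11.
Deficit = 11 − 73/7 = 4/7 ≥ 0, confirming Bessel's inequality. (The deficit equals ||v − Σ <v,e_j> e_j||^2, the squared distance from v to span{e_j}.)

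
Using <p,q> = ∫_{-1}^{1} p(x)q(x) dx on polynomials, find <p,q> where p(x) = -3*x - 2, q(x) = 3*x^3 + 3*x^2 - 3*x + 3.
<p,q> = -68/5

Expand the product: p(x)·q(x) = -9*x^4 - 15*x^3 + 3*x^2 - 3*x - 6.
∫_{-1}^{1} of each monomial x^k gives [2/(k+1) if k even, 0 if k odd]. Integrating term-by-term (or equivalently evaluating the antiderivative F(x) = -9*x^5/5 - 15*x^4/4 + x^3 - 3*x^2/2 - 6*x at the endpoints):
  F(1) − F(−1) = -241/20 − (31/20) = -68/5.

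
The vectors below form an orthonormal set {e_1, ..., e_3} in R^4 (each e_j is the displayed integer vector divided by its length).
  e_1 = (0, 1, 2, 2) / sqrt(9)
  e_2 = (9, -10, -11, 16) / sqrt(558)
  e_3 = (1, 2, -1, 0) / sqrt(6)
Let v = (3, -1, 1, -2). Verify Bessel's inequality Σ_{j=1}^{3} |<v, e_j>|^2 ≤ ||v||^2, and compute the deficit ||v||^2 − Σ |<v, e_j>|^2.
Σ |<v, e_j>|^2 = 33/31; ||v||^2 = 15; deficit = 432/31

Write each e_j = u_j / sqrt(<u_j, u_j>) where u_j is the displayed integer vector. Then <v, e_j> = <v, u_j> / sqrt(<u_j, u_j>), so |<v, e_j>|^2 = <v, u_j>^2 / <u_j, u_j>.
Coefficients: <v, e_1> = -3/sqrt(9), <v, e_2> = -6/sqrt(558), <v, e_3> = 0/sqrt(6).
Square and sum: Σ |<v, e_j>|^2 = 33/31.
Compute ||v||^2 = v·v = 15.
Deficit = 15 − 33/31 = 432/31 ≥ 0, confirming Bessel's inequality. (The deficit equals ||v − Σ <v,e_j> e_j||^2, the squared distance from v to span{e_j}.)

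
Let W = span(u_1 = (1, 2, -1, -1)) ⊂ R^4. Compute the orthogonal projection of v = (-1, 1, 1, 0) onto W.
proj_W(v) = (0, 0, 0, 0)

Set up U = [u_1 | ... | u_1] ∈ R^(4×1). The projector onto W = col(U) is P = U (U^T U)^(-1) U^T.
Compute U^T U =
  [7],
and U^T v = (0).
Solve U^T U · c = U^T v for the coefficients: c = (0). The projection is proj_W(v) = U c.
Check: (v - proj_W(v)) · u_1 = 0  (should be 0).
Result: proj_W(v) = (0, 0, 0, 0).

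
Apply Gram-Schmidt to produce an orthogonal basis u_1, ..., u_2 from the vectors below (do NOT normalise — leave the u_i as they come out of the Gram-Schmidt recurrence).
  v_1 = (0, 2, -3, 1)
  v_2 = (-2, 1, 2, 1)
Orthogonal basis:
  u_1 = (0, 2, -3, 1)
  u_2 = (-2, 10/7, 19/14, 17/14)

Apply the Gram-Schmidt recurrence
  u_1 = v_1
  u_i = v_i − Σ_{j<i} ((v_i · u_j) / (u_j · u_j)) · u_j.

Step by step this gives:
  u_1 = (0, 2, -3, 1)
  u_2 = (-2, 10/7, 19/14, 17/14)

Orthogonality check:
  u_2 · u_1 = 0 (should be 0)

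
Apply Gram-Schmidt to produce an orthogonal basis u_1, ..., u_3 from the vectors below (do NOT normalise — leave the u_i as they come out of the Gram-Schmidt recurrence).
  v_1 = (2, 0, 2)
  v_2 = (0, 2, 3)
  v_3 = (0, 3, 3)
Orthogonal basis:
  u_1 = (2, 0, 2)
  u_2 = (-3/2, 2, 3/2)
  u_3 = (6/17, 9/17, -6/17)

Apply the Gram-Schmidt recurrence
  u_1 = v_1
  u_i = v_i − Σ_{j<i} ((v_i · u_j) / (u_j · u_j)) · u_j.

Step by step this gives:
  u_1 = (2, 0, 2)
  u_2 = (-3/2, 2, 3/2)
  u_3 = (6/17, 9/17, -6/17)

Orthogonality check:
  u_2 · u_1 = 0 (should be 0)
  u_3 · u_1 = 0 (should be 0)
  u_3 · u_2 = 0 (should be 0)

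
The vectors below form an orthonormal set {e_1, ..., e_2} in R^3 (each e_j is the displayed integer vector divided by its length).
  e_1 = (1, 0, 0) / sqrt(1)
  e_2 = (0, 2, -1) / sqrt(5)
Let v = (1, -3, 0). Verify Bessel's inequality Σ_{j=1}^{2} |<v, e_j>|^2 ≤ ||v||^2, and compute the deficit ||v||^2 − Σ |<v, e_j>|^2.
Σ |<v, e_j>|^2 = 41/5; ||v||^2 = 10; deficit = 9/5

Write each e_j = u_j / sqrt(<u_j, u_j>) where u_j is the displayed integer vector. Then <v, e_j> = <v, u_j> / sqrt(<u_j, u_j>), so |<v, e_j>|^2 = <v, u_j>^2 / <u_j, u_j>.
Coefficients: <v, e_1> = 1/sqrt(1), <v, e_2> = -6/sqrt(5).
Square and sum: Σ |<v, e_j>|^2 = 41/5.
Compute ||v||^2 = v·v = 10.
Deficit = 10 − 41/5 = 9/5 ≥ 0, confirming Bessel's inequality. (The deficit equals ||v − Σ <v,e_j> e_j||^2, the squared distance from v to span{e_j}.)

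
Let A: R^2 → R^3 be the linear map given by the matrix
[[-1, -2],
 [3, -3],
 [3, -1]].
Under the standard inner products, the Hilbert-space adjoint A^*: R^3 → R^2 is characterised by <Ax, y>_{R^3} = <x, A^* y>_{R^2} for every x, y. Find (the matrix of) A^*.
A^* = A^T =
[[-1, 3, 3],
 [-2, -3, -1]]

For real matrices with standard dot products, the defining identity <Ax, y> = <x, A^* y> gives (Ax)^T y = x^T (A^*) y, i.e. x^T A^T y = x^T (A^*) y. Since this holds for all x, y, we must have A^* = A^T. Therefore
A^* =
[[-1, 3, 3],
 [-2, -3, -1]].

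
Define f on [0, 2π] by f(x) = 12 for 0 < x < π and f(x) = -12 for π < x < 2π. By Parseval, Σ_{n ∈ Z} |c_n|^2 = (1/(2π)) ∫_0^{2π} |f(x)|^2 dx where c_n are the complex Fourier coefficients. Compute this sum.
Σ |c_n|^2 = 144

Parseval equates the L^2 energy of f (normalised by 1/(2π)) with the ℓ^2 sum of its Fourier coefficients: (1/(2π)) ∫_0^{2π} |f|^2 = Σ |c_n|^2.
Compute the left side: (1/(2π)) [∫_0^π 12^2 dx + ∫_π^{2π} (-12)^2 dx] = (1/(2π)) · (144π + 144π) = (144 + 144)/2 = 144.
So Σ_{n ∈ Z} |c_n|^2 = 144.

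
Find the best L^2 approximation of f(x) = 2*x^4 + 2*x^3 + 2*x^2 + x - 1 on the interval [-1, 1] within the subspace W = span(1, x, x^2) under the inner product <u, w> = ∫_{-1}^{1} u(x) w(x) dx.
g(x) = 26*x^2/7 + 11*x/5 - 41/35

The best approximation g ∈ W is the orthogonal projection of f onto W. Writing g = a_0 + a_1 x + a_2 x^2, the coefficients solve the normal equations G · a = b where
  G_{ij} = <φ_i, φ_j> and b_i = <f, φ_i>, with φ_0 = 1, φ_1 = x, φ_2 = x^2.
G =
  [2, 0, 2/3]
  [0, 2/3, 0]
  [2/3, 0, 2/5],
b = (2/15, 22/15, 74/105).
Solving gives a_0 = -41/35, a_1 = 11/5, a_2 = 26/7, so
  g(x) = 26*x^2/7 + 11*x/5 - 41/35.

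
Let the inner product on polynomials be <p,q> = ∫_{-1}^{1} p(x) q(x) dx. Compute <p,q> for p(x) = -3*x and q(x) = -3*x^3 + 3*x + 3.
<p,q> = -12/5

Expand the product: p(x)·q(x) = 9*x^4 - 9*x^2 - 9*x.
∫_{-1}^{1} of each monomial x^k gives [2/(k+1) if k even, 0 if k odd]. Integrating term-by-term (or equivalently evaluating the antiderivative F(x) = 9*x^5/5 - 3*x^3 - 9*x^2/2 at the endpoints):
  F(1) − F(−1) = -57/10 − (-33/10) = -12/5.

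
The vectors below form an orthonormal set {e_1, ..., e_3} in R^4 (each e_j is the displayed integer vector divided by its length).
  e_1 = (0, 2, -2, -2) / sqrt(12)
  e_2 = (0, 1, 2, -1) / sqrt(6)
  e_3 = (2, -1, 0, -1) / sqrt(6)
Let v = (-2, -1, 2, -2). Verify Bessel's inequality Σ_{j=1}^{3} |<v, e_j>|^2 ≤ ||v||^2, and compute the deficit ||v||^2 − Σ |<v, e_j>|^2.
Σ |<v, e_j>|^2 = 14/3; ||v||^2 = 13; deficit = 25/3

Write each e_j = u_j / sqrt(<u_j, u_j>) where u_j is the displayed integer vector. Then <v, e_j> = <v, u_j> / sqrt(<u_j, u_j>), so |<v, e_j>|^2 = <v, u_j>^2 / <u_j, u_j>.
Coefficients: <v, e_1> = -2/sqrt(12), <v, e_2> = 5/sqrt(6), <v, e_3> = -1/sqrt(6).
Square and sum: Σ |<v, e_j>|^2 = 14/3.
Compute ||v||^2 = v·v = 13.
Deficit = 13 − 14/3 = 25/3 ≥ 0, confirming Bessel's inequality. (The deficit equals ||v − Σ <v,e_j> e_j||^2, the squared distance from v to span{e_j}.)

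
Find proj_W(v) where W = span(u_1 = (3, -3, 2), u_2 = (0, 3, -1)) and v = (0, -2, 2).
proj_W(v) = (4/11, -26/11, 10/11)

Set up U = [u_1 | ... | u_2] ∈ R^(3×2). The projector onto W = col(U) is P = U (U^T U)^(-1) U^T.
Compute U^T U =
  [22, -11]
  [-11, 10],
and U^T v = (10, -8).
Solve U^T U · c = U^T v for the coefficients: c = (4/33, -2/3). The projection is proj_W(v) = U c.
Check: (v - proj_W(v)) · u_1 = 0  (should be 0).
Check: (v - proj_W(v)) · u_2 = 0  (should be 0).
Result: proj_W(v) = (4/11, -26/11, 10/11).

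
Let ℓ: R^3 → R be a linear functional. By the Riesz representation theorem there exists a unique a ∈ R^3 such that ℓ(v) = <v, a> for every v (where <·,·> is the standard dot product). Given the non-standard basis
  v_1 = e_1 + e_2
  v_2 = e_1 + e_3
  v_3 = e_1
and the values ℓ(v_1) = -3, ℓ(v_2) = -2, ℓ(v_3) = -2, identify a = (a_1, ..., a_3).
a = (-2, -1, 0)

Write a = (a_1, ..., a_3) in the standard basis. For each basis vector v_i, ℓ(v_i) = <v_i, a> is a linear equation in the a_j's. Collect the n equations into a matrix system V a = ℓ, where row i of V is v_i (expressed in the standard basis). Since V is invertible (lower-triangular with 1s on the diagonal, up to permutation), solve by back-substitution:
  V =
[[1, 1, 0],
 [1, 0, 1],
 [1, 0, 0]]
  V a = (-3, -2, -2)
Solving gives a = (-2, -1, 0).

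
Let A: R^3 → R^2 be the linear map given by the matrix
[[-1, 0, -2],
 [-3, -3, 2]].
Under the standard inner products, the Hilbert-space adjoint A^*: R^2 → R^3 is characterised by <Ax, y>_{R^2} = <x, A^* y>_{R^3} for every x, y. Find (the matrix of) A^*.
A^* = A^T =
[[-1, -3],
 [0, -3],
 [-2, 2]]

For real matrices with standard dot products, the defining identity <Ax, y> = <x, A^* y> gives (Ax)^T y = x^T (A^*) y, i.e. x^T A^T y = x^T (A^*) y. Since this holds for all x, y, we must have A^* = A^T. Therefore
A^* =
[[-1, -3],
 [0, -3],
 [-2, 2]].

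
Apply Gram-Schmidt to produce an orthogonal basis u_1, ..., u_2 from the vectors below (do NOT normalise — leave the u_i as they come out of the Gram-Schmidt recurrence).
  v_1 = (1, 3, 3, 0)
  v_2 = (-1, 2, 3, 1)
Orthogonal basis:
  u_1 = (1, 3, 3, 0)
  u_2 = (-33/19, -4/19, 15/19, 1)

Apply the Gram-Schmidt recurrence
  u_1 = v_1
  u_i = v_i − Σ_{j<i} ((v_i · u_j) / (u_j · u_j)) · u_j.

Step by step this gives:
  u_1 = (1, 3, 3, 0)
  u_2 = (-33/19, -4/19, 15/19, 1)

Orthogonality check:
  u_2 · u_1 = 0 (should be 0)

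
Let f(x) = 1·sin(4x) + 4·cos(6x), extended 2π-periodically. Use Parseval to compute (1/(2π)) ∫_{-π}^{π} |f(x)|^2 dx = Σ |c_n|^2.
Σ |c_n|^2 = 17/2

Expand |f|^2 and use orthogonality of {sin(nx), cos(mx)} on [-π, π]:
  ∫_{-π}^{π} sin(nx)^2 dx = π, ∫ cos(mx)^2 dx = π, and cross terms integrate to 0.
So ∫_{-π}^{π} f(x)^2 dx = 1^2 · π + 4^2 · π = (1 + 16)π.
Divide by 2π: (1 + 16)/2 = 17/2.
By Parseval, this equals Σ |c_n|^2.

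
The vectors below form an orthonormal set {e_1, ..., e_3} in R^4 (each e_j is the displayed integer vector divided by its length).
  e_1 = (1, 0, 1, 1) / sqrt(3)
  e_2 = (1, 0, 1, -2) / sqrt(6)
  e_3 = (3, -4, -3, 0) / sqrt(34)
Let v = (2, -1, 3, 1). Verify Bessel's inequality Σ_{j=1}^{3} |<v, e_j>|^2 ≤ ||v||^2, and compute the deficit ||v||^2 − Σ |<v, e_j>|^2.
Σ |<v, e_j>|^2 = 230/17; ||v||^2 = 15; deficit = 25/17

Write each e_j = u_j / sqrt(<u_j, u_j>) where u_j is the displayed integer vector. Then <v, e_j> = <v, u_j> / sqrt(<u_j, u_j>), so |<v, e_j>|^2 = <v, u_j>^2 / <u_j, u_j>.
Coefficients: <v, e_1> = 6/sqrt(3), <v, e_2> = 3/sqrt(6), <v, e_3> = 1/sqrt(34).
Square and sum: Σ |<v, e_j>|^2 = 230/17.
Compute ||v||^2 = v·v = 15.
Deficit = 15 − 230/17 = 25/17 ≥ 0, confirming Bessel's inequality. (The deficit equals ||v − Σ <v,e_j> e_j||^2, the squared distance from v to span{e_j}.)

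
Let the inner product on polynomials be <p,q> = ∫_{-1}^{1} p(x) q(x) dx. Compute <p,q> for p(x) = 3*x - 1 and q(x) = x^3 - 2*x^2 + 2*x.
<p,q> = 98/15

Expand the product: p(x)·q(x) = 3*x^4 - 7*x^3 + 8*x^2 - 2*x.
∫_{-1}^{1} of each monomial x^k gives [2/(k+1) if k even, 0 if k odd]. Integrating term-by-term (or equivalently evaluating the antiderivative F(x) = 3*x^5/5 - 7*x^4/4 + 8*x^3/3 - x^2 at the endpoints):
  F(1) − F(−1) = 31/60 − (-361/60) = 98/15.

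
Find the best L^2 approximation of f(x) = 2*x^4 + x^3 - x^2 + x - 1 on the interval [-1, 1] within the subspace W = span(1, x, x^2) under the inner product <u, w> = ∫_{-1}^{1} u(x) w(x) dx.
g(x) = 5*x^2/7 + 8*x/5 - 41/35

The best approximation g ∈ W is the orthogonal projection of f onto W. Writing g = a_0 + a_1 x + a_2 x^2, the coefficients solve the normal equations G · a = b where
  G_{ij} = <φ_i, φ_j> and b_i = <f, φ_i>, with φ_0 = 1, φ_1 = x, φ_2 = x^2.
G =
  [2, 0, 2/3]
  [0, 2/3, 0]
  [2/3, 0, 2/5],
b = (-28/15, 16/15, -52/105).
Solving gives a_0 = -41/35, a_1 = 8/5, a_2 = 5/7, so
  g(x) = 5*x^2/7 + 8*x/5 - 41/35.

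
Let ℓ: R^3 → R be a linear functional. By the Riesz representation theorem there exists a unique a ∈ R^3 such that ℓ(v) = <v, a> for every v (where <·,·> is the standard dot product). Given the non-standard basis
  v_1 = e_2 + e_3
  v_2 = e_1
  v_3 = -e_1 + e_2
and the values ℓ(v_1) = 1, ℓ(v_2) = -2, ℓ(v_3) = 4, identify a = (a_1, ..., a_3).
a = (-2, 2, -1)

Write a = (a_1, ..., a_3) in the standard basis. For each basis vector v_i, ℓ(v_i) = <v_i, a> is a linear equation in the a_j's. Collect the n equations into a matrix system V a = ℓ, where row i of V is v_i (expressed in the standard basis). Since V is invertible (lower-triangular with 1s on the diagonal, up to permutation), solve by back-substitution:
  V =
[[0, 1, 1],
 [1, 0, 0],
 [-1, 1, 0]]
  V a = (1, -2, 4)
Solving gives a = (-2, 2, -1).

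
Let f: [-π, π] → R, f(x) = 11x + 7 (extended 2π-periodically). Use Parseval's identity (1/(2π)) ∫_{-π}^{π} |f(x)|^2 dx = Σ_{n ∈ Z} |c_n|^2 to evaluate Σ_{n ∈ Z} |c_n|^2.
Σ |c_n|^2 = 121π^2/3 + 49

Expand and integrate term by term over [-π, π]:
  ∫ (11x)^2 dx = 121·(2π^3/3); ∫ 2·11·(7)·x dx = 0 (odd integrand); ∫ 7^2 dx = 49·2π.
So (1/(2π)) ∫_{-π}^{π} (11x + 7)^2 dx = 121π^2/3 + 49 = 121π^2/3 + 49.
Parseval ⇒ Σ |c_n|^2 = 121π^2/3 + 49.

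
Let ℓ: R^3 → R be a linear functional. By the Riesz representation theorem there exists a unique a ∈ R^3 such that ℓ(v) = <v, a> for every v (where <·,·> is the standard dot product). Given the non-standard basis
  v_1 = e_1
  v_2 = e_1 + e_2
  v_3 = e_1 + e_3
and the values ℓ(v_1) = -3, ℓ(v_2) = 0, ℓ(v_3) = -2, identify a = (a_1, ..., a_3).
a = (-3, 3, 1)

Write a = (a_1, ..., a_3) in the standard basis. For each basis vector v_i, ℓ(v_i) = <v_i, a> is a linear equation in the a_j's. Collect the n equations into a matrix system V a = ℓ, where row i of V is v_i (expressed in the standard basis). Since V is invertible (lower-triangular with 1s on the diagonal, up to permutation), solve by back-substitution:
  V =
[[1, 0, 0],
 [1, 1, 0],
 [1, 0, 1]]
  V a = (-3, 0, -2)
Solving gives a = (-3, 3, 1).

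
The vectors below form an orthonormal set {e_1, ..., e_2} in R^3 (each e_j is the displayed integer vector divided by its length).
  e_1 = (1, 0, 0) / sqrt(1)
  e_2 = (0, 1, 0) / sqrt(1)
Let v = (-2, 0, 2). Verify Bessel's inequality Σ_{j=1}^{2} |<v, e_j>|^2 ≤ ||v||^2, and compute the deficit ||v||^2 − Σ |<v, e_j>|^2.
Σ |<v, e_j>|^2 = 4; ||v||^2 = 8; deficit = 4

Write each e_j = u_j / sqrt(<u_j, u_j>) where u_j is the displayed integer vector. Then <v, e_j> = <v, u_j> / sqrt(<u_j, u_j>), so |<v, e_j>|^2 = <v, u_j>^2 / <u_j, u_j>.
Coefficients: <v, e_1> = -2/sqrt(1), <v, e_2> = 0/sqrt(1).
Square and sum: Σ |<v, e_j>|^2 = 4.
Compute ||v||^2 = v·v = 8.
Deficit = 8 − 4 = 4 ≥ 0, confirming Bessel's inequality. (The deficit equals ||v − Σ <v,e_j> e_j||^2, the squared distance from v to span{e_j}.)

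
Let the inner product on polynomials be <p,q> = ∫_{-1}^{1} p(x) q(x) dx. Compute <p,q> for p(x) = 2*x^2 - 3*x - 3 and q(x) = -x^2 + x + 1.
<p,q> = -82/15

Expand the product: p(x)·q(x) = -2*x^4 + 5*x^3 + 2*x^2 - 6*x - 3.
∫_{-1}^{1} of each monomial x^k gives [2/(k+1) if k even, 0 if k odd]. Integrating term-by-term (or equivalently evaluating the antiderivative F(x) = -2*x^5/5 + 5*x^4/4 + 2*x^3/3 - 3*x^2 - 3*x at the endpoints):
  F(1) − F(−1) = -269/60 − (59/60) = -82/15.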